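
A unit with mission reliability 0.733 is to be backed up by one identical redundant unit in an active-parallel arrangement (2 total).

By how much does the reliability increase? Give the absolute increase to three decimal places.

R_before = 0.733
R_after = 1 − (1 − 0.733)^2 = 0.929
ΔR = 0.929 − 0.733 = 0.196

0.196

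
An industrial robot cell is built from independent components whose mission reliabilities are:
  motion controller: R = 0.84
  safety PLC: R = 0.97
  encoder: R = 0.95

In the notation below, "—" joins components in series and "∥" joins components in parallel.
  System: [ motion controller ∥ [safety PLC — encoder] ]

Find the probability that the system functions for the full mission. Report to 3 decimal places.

Series (safety PLC and encoder): 0.97000 × 0.95000 = 0.92150
Parallel (motion controller and [0.92150]): 1 − (1 − 0.84000)(1 − 0.92150) = 0.987

0.987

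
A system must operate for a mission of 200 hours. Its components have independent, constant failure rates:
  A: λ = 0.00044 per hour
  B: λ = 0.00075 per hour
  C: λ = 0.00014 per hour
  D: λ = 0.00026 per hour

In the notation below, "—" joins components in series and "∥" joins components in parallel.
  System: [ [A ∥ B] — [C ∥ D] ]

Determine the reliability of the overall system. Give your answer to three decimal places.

0.987

R(A) = exp(−0.00044 × 200) = 0.91576
R(B) = exp(−0.00075 × 200) = 0.86071
R(C) = exp(−0.00014 × 200) = 0.97239
R(D) = exp(−0.00026 × 200) = 0.94933
Parallel (A and B): 1 − (1 − 0.91576)(1 − 0.86071) = 0.98827
Parallel (C and D): 1 − (1 − 0.97239)(1 − 0.94933) = 0.99860
Series ([0.98827] and [0.99860]): 0.98827 × 0.99860 = 0.987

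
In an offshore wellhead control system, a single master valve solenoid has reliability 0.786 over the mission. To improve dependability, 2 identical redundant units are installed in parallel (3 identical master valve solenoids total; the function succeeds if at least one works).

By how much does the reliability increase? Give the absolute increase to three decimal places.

R_before = 0.786
R_after = 1 − (1 − 0.786)^3 = 0.990
ΔR = 0.990 − 0.786 = 0.204

0.204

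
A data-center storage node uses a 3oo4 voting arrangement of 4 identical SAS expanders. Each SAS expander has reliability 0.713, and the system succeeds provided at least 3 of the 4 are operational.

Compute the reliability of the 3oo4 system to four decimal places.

R = Σ_{i=3}^{4} C(4,i) p^i (1−p)^{4−i} with p = 0.713
C(4,3)·0.713^3·0.287^1 = 0.416112
C(4,4)·0.713^4·0.287^0 = 0.258439
Sum = 0.6746

0.6746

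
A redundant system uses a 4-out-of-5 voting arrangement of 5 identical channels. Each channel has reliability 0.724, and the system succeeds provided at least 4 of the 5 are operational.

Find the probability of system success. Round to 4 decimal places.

R = Σ_{i=4}^{5} C(5,i) p^i (1−p)^{5−i} with p = 0.724
C(5,4)·0.724^4·0.276^1 = 0.379169
C(5,5)·0.724^5·0.276^0 = 0.198927
Sum = 0.5781

0.5781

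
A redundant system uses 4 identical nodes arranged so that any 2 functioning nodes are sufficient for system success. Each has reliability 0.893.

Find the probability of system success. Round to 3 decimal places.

0.995

R = Σ_{i=2}^{4} C(4,i) p^i (1−p)^{4−i} with p = 0.893
C(4,2)·0.893^2·0.107^2 = 0.05478
C(4,3)·0.893^3·0.107^1 = 0.30479
C(4,4)·0.893^4·0.107^0 = 0.63592
Sum = 0.995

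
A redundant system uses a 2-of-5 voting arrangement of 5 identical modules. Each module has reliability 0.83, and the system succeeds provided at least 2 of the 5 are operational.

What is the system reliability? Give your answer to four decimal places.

0.9964

R = Σ_{i=2}^{5} C(5,i) p^i (1−p)^{5−i} with p = 0.83
C(5,2)·0.83^2·0.17^3 = 0.033846
C(5,3)·0.83^3·0.17^2 = 0.165246
C(5,4)·0.83^4·0.17^1 = 0.403396
C(5,5)·0.83^5·0.17^0 = 0.393904
Sum = 0.9964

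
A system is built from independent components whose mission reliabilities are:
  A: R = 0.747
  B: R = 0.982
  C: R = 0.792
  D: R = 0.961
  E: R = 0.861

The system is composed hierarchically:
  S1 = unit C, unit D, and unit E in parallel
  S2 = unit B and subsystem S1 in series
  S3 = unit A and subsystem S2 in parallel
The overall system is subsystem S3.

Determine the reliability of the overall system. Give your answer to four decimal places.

Parallel (C, D, and E): 1 − (1 − 0.792000)(1 − 0.961000)(1 − 0.861000) = 0.998872
Series (B and [0.998872]): 0.982000 × 0.998872 = 0.980892
Parallel (A and [0.980892]): 1 − (1 − 0.747000)(1 − 0.980892) = 0.9952

0.9952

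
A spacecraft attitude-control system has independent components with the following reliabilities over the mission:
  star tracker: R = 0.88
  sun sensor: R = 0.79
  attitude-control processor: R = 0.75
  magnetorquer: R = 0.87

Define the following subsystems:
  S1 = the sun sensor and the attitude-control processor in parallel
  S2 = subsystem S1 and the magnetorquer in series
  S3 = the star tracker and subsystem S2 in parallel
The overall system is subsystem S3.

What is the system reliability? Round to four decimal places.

Parallel (sun sensor and attitude-control processor): 1 − (1 − 0.790000)(1 − 0.750000) = 0.947500
Series ([0.947500] and magnetorquer): 0.947500 × 0.870000 = 0.824325
Parallel (star tracker and [0.824325]): 1 − (1 − 0.880000)(1 − 0.824325) = 0.9789

0.9789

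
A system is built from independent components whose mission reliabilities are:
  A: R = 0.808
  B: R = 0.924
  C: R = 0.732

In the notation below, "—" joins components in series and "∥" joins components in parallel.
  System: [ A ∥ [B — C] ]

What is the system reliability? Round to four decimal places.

Series (B and C): 0.924000 × 0.732000 = 0.676368
Parallel (A and [0.676368]): 1 − (1 − 0.808000)(1 − 0.676368) = 0.9379

0.9379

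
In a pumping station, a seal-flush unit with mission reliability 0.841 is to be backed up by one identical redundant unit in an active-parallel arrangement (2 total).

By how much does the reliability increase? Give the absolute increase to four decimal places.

R_before = 0.841
R_after = 1 − (1 − 0.841)^2 = 0.9747
ΔR = 0.9747 − 0.841 = 0.1337

0.1337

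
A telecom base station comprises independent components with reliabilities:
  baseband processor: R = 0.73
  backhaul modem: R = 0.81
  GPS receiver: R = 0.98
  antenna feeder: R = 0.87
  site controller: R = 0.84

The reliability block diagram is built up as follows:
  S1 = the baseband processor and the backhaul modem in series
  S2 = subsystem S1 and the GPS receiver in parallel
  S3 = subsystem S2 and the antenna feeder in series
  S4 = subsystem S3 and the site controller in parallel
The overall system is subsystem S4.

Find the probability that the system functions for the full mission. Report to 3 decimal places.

Series (baseband processor and backhaul modem): 0.73000 × 0.81000 = 0.59130
Parallel ([0.59130] and GPS receiver): 1 − (1 − 0.59130)(1 − 0.98000) = 0.99183
Series ([0.99183] and antenna feeder): 0.99183 × 0.87000 = 0.86289
Parallel ([0.86289] and site controller): 1 − (1 − 0.86289)(1 − 0.84000) = 0.978

0.978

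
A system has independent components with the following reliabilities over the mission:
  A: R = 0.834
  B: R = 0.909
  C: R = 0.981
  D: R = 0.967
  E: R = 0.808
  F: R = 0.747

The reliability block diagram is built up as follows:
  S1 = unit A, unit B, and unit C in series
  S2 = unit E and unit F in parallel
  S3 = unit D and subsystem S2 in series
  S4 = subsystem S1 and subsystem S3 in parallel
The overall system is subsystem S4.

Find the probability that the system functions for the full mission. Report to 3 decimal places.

0.980

Series (A, B, and C): 0.83400 × 0.90900 × 0.98100 = 0.74370
Parallel (E and F): 1 − (1 − 0.80800)(1 − 0.74700) = 0.95142
Series (D and [0.95142]): 0.96700 × 0.95142 = 0.92002
Parallel ([0.74370] and [0.92002]): 1 − (1 − 0.74370)(1 − 0.92002) = 0.980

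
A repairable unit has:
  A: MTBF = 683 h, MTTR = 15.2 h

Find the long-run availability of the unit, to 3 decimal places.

A(A) = MTBF/(MTBF+MTTR) = 683/(683+15.2) = 0.978

0.978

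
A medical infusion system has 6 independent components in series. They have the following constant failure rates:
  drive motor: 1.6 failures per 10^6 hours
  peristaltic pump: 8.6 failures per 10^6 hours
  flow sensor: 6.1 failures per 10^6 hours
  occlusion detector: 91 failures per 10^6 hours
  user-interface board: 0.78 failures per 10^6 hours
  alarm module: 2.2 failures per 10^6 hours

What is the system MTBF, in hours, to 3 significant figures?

Series of exponential components: λ_sys = Σ λ_i
λ_sys = 0.0000016 + 0.0000086 + 0.0000061 + 0.000091 + 0.00000078 + 0.0000022 = 1.1028e-04 /h
MTBF = 1 / λ_sys = 9070 h

9070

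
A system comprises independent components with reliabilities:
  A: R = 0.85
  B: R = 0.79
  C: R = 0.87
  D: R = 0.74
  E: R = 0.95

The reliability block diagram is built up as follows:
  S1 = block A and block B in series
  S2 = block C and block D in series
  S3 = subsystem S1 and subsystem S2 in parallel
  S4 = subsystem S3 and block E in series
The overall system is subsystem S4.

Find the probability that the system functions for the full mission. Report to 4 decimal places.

Series (A and B): 0.850000 × 0.790000 = 0.671500
Series (C and D): 0.870000 × 0.740000 = 0.643800
Parallel ([0.671500] and [0.643800]): 1 − (1 − 0.671500)(1 − 0.643800) = 0.882988
Series ([0.882988] and E): 0.882988 × 0.950000 = 0.8388

0.8388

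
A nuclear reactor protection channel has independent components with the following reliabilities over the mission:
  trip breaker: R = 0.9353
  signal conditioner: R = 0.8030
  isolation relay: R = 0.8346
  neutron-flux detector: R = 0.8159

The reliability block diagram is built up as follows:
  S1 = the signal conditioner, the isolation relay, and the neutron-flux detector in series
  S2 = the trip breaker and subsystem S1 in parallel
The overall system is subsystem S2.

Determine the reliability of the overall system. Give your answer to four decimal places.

0.9707

Series (signal conditioner, isolation relay, and neutron-flux detector): 0.803000 × 0.834600 × 0.815900 = 0.546803
Parallel (trip breaker and [0.546803]): 1 − (1 − 0.935300)(1 − 0.546803) = 0.9707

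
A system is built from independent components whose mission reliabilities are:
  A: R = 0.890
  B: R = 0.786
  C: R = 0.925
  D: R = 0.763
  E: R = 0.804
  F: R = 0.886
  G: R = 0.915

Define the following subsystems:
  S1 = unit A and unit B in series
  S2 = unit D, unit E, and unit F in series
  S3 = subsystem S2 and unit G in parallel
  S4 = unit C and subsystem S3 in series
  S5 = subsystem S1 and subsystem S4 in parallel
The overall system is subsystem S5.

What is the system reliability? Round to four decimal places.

0.9667

Series (A and B): 0.890000 × 0.786000 = 0.699540
Series (D, E, and F): 0.763000 × 0.804000 × 0.886000 = 0.543518
Parallel ([0.543518] and G): 1 − (1 − 0.543518)(1 − 0.915000) = 0.961199
Series (C and [0.961199]): 0.925000 × 0.961199 = 0.889109
Parallel ([0.699540] and [0.889109]): 1 − (1 − 0.699540)(1 − 0.889109) = 0.9667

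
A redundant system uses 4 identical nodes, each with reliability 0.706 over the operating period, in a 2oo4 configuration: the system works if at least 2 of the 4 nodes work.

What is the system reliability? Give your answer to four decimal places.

R = Σ_{i=2}^{4} C(4,i) p^i (1−p)^{4−i} with p = 0.706
C(4,2)·0.706^2·0.294^2 = 0.258497
C(4,3)·0.706^3·0.294^1 = 0.413829
C(4,4)·0.706^4·0.294^0 = 0.248438
Sum = 0.9208

0.9208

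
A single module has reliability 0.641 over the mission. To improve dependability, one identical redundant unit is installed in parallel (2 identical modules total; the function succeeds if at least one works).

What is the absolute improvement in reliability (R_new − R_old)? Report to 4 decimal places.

0.2301

R_before = 0.641
R_after = 1 − (1 − 0.641)^2 = 0.8711
ΔR = 0.8711 − 0.641 = 0.2301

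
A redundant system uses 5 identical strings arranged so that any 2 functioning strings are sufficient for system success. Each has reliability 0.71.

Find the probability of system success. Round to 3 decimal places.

R = Σ_{i=2}^{5} C(5,i) p^i (1−p)^{5−i} with p = 0.71
C(5,2)·0.71^2·0.29^3 = 0.12294
C(5,3)·0.71^3·0.29^2 = 0.30100
C(5,4)·0.71^4·0.29^1 = 0.36847
C(5,5)·0.71^5·0.29^0 = 0.18042
Sum = 0.973

0.973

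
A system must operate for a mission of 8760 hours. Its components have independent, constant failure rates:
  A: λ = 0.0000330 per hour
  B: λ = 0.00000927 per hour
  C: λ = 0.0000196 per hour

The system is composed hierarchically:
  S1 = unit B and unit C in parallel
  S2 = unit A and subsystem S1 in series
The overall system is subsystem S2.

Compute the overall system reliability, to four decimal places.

0.7397

R(A) = exp(−0.0000330 × 8760) = 0.748952
R(B) = exp(−0.00000927 × 8760) = 0.922004
R(C) = exp(−0.0000196 × 8760) = 0.842235
Parallel (B and C): 1 − (1 − 0.922004)(1 − 0.842235) = 0.987695
Series (A and [0.987695]): 0.748952 × 0.987695 = 0.7397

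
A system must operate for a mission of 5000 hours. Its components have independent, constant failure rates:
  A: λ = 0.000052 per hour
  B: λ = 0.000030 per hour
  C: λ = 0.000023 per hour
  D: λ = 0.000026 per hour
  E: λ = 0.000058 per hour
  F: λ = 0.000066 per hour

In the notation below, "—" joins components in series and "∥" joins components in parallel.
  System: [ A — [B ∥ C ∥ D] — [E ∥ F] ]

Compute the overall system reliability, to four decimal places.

0.7152

R(A) = exp(−0.000052 × 5000) = 0.771052
R(B) = exp(−0.000030 × 5000) = 0.860708
R(C) = exp(−0.000023 × 5000) = 0.891366
R(D) = exp(−0.000026 × 5000) = 0.878095
R(E) = exp(−0.000058 × 5000) = 0.748264
R(F) = exp(−0.000066 × 5000) = 0.718924
Parallel (B, C, and D): 1 − (1 − 0.860708)(1 − 0.891366)(1 − 0.878095) = 0.998155
Parallel (E and F): 1 − (1 − 0.748264)(1 − 0.718924) = 0.929243
Series (A, [0.998155], and [0.929243]): 0.771052 × 0.998155 × 0.929243 = 0.7152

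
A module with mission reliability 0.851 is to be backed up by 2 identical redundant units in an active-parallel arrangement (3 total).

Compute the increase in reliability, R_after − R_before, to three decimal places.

R_before = 0.851
R_after = 1 − (1 − 0.851)^3 = 0.997
ΔR = 0.997 − 0.851 = 0.146

0.146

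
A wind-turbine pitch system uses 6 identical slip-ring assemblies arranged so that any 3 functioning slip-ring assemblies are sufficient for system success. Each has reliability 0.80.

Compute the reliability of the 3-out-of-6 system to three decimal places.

0.983

R = Σ_{i=3}^{6} C(6,i) p^i (1−p)^{6−i} with p = 0.80
C(6,3)·0.80^3·0.20^3 = 0.08192
C(6,4)·0.80^4·0.20^2 = 0.24576
C(6,5)·0.80^5·0.20^1 = 0.39322
C(6,6)·0.80^6·0.20^0 = 0.26214
Sum = 0.983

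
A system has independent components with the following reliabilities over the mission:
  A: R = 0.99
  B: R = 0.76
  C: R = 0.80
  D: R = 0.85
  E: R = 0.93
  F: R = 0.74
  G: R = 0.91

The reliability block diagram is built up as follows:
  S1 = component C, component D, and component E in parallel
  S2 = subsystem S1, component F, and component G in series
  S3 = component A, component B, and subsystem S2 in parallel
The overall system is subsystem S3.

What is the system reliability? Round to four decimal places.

0.9992

Parallel (C, D, and E): 1 − (1 − 0.800000)(1 − 0.850000)(1 − 0.930000) = 0.997900
Series ([0.997900], F, and G): 0.997900 × 0.740000 × 0.910000 = 0.671986
Parallel (A, B, and [0.671986]): 1 − (1 − 0.990000)(1 − 0.760000)(1 − 0.671986) = 0.9992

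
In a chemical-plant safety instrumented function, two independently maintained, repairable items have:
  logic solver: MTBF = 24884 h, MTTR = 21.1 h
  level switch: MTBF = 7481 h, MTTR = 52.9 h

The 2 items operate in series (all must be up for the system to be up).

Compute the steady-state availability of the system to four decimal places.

0.9921

A(logic solver) = MTBF/(MTBF+MTTR) = 24884/(24884+21.1) = 0.999153
A(level switch) = MTBF/(MTBF+MTTR) = 7481/(7481+52.9) = 0.992978
Series availability: 0.999153 × 0.992978 = 0.9921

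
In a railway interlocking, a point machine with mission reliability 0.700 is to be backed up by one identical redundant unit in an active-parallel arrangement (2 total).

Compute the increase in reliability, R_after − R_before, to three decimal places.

R_before = 0.700
R_after = 1 − (1 − 0.700)^2 = 0.910
ΔR = 0.910 − 0.700 = 0.210

0.210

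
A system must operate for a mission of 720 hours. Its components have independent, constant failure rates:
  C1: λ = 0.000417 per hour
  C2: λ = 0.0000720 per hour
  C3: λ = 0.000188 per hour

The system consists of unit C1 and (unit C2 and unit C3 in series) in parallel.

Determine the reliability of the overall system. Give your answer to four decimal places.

0.9557

R(C1) = exp(−0.000417 × 720) = 0.740640
R(C2) = exp(−0.0000720 × 720) = 0.949481
R(C3) = exp(−0.000188 × 720) = 0.873401
Series (C2 and C3): 0.949481 × 0.873401 = 0.829278
Parallel (C1 and [0.829278]): 1 − (1 − 0.740640)(1 − 0.829278) = 0.9557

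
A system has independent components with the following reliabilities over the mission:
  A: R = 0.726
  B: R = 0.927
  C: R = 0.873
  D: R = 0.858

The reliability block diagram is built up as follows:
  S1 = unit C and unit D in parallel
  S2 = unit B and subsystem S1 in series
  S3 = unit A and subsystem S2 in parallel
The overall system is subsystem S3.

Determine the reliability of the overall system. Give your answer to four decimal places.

Parallel (C and D): 1 − (1 − 0.873000)(1 − 0.858000) = 0.981966
Series (B and [0.981966]): 0.927000 × 0.981966 = 0.910282
Parallel (A and [0.910282]): 1 − (1 − 0.726000)(1 − 0.910282) = 0.9754

0.9754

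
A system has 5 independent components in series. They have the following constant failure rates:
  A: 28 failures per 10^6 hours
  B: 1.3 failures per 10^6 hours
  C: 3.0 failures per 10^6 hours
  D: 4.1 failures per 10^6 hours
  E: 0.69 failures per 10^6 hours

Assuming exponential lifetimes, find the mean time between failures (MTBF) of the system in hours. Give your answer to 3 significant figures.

Series of exponential components: λ_sys = Σ λ_i
λ_sys = 0.000028 + 0.0000013 + 0.0000030 + 0.0000041 + 0.00000069 = 3.7090e-05 /h
MTBF = 1 / λ_sys = 27000 h

27000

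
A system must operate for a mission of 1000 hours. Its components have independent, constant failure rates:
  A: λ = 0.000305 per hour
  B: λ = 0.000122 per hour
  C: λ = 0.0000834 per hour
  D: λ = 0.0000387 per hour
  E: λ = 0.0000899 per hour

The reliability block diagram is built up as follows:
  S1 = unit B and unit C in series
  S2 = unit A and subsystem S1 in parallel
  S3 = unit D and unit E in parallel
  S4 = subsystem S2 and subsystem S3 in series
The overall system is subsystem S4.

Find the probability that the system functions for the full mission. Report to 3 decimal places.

R(A) = exp(−0.000305 × 1000) = 0.73712
R(B) = exp(−0.000122 × 1000) = 0.88515
R(C) = exp(−0.0000834 × 1000) = 0.91998
R(D) = exp(−0.0000387 × 1000) = 0.96204
R(E) = exp(−0.0000899 × 1000) = 0.91402
Series (B and C): 0.88515 × 0.91998 = 0.81432
Parallel (A and [0.81432]): 1 − (1 − 0.73712)(1 − 0.81432) = 0.95119
Parallel (D and E): 1 − (1 − 0.96204)(1 − 0.91402) = 0.99674
Series ([0.95119] and [0.99674]): 0.95119 × 0.99674 = 0.948

0.948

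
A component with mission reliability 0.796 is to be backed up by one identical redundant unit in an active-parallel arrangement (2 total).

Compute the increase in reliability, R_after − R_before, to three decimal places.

0.162

R_before = 0.796
R_after = 1 − (1 − 0.796)^2 = 0.958
ΔR = 0.958 − 0.796 = 0.162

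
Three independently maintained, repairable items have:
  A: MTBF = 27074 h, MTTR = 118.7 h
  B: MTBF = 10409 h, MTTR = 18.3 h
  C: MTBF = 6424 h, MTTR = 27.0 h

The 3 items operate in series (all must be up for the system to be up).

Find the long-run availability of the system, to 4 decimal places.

0.9897

A(A) = MTBF/(MTBF+MTTR) = 27074/(27074+118.7) = 0.995635
A(B) = MTBF/(MTBF+MTTR) = 10409/(10409+18.3) = 0.998245
A(C) = MTBF/(MTBF+MTTR) = 6424/(6424+27.0) = 0.995815
Series availability: 0.995635 × 0.998245 × 0.995815 = 0.9897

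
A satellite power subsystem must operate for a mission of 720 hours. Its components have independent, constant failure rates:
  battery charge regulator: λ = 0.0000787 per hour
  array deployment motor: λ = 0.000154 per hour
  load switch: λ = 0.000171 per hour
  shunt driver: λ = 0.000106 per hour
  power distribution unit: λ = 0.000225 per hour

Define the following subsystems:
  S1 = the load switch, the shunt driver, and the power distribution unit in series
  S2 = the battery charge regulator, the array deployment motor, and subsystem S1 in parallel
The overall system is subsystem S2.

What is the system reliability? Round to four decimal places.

R(battery charge regulator) = exp(−0.0000787 × 720) = 0.944912
R(array deployment motor) = exp(−0.000154 × 720) = 0.895046
R(load switch) = exp(−0.000171 × 720) = 0.884158
R(shunt driver) = exp(−0.000106 × 720) = 0.926520
R(power distribution unit) = exp(−0.000225 × 720) = 0.850441
Series (load switch, shunt driver, and power distribution unit): 0.884158 × 0.926520 × 0.850441 = 0.696673
Parallel (battery charge regulator, array deployment motor, and [0.696673]): 1 − (1 − 0.944912)(1 − 0.895046)(1 − 0.696673) = 0.9982

0.9982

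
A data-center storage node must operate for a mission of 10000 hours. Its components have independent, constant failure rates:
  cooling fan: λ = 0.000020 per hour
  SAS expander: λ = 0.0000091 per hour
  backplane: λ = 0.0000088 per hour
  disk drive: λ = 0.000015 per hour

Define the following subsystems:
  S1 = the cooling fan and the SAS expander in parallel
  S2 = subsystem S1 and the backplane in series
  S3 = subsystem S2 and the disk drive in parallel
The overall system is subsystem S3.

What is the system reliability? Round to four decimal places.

0.9863

R(cooling fan) = exp(−0.000020 × 10000) = 0.818731
R(SAS expander) = exp(−0.0000091 × 10000) = 0.913018
R(backplane) = exp(−0.0000088 × 10000) = 0.915761
R(disk drive) = exp(−0.000015 × 10000) = 0.860708
Parallel (cooling fan and SAS expander): 1 − (1 − 0.818731)(1 − 0.913018) = 0.984233
Series ([0.984233] and backplane): 0.984233 × 0.915761 = 0.901322
Parallel ([0.901322] and disk drive): 1 − (1 − 0.901322)(1 − 0.860708) = 0.9863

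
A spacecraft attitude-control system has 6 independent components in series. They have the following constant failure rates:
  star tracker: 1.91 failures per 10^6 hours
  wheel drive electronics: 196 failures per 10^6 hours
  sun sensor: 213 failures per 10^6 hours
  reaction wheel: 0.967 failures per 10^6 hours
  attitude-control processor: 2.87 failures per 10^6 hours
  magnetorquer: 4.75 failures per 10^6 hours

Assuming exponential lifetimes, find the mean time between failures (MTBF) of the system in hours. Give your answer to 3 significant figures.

Series of exponential components: λ_sys = Σ λ_i
λ_sys = 0.00000191 + 0.000196 + 0.000213 + 0.000000967 + 0.00000287 + 0.00000475 = 4.1950e-04 /h
MTBF = 1 / λ_sys = 2380 h

2380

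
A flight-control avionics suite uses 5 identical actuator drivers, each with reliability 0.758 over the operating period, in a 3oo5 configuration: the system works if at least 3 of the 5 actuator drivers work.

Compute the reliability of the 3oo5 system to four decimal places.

0.9047

R = Σ_{i=3}^{5} C(5,i) p^i (1−p)^{5−i} with p = 0.758
C(5,3)·0.758^3·0.242^2 = 0.255058
C(5,4)·0.758^4·0.242^1 = 0.399450
C(5,5)·0.758^5·0.242^0 = 0.250234
Sum = 0.9047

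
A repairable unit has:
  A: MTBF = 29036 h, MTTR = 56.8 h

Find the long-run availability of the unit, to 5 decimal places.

A(A) = MTBF/(MTBF+MTTR) = 29036/(29036+56.8) = 0.99805

0.99805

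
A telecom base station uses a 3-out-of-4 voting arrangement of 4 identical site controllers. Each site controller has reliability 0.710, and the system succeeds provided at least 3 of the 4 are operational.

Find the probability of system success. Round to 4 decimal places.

R = Σ_{i=3}^{4} C(4,i) p^i (1−p)^{4−i} with p = 0.710
C(4,3)·0.710^3·0.290^1 = 0.415177
C(4,4)·0.710^4·0.290^0 = 0.254117
Sum = 0.6693

0.6693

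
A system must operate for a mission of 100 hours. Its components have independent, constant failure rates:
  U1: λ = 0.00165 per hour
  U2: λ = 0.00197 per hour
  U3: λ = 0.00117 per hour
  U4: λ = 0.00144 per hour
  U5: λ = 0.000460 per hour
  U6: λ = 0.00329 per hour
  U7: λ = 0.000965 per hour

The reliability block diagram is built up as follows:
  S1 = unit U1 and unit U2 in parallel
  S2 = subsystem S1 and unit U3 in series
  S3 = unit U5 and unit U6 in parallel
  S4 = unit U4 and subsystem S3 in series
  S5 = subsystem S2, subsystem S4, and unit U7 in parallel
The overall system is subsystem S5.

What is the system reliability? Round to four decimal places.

0.9982

R(U1) = exp(−0.00165 × 100) = 0.847894
R(U2) = exp(−0.00197 × 100) = 0.821191
R(U3) = exp(−0.00117 × 100) = 0.889585
R(U4) = exp(−0.00144 × 100) = 0.865888
R(U5) = exp(−0.000460 × 100) = 0.955042
R(U6) = exp(−0.00329 × 100) = 0.719643
R(U7) = exp(−0.000965 × 100) = 0.908010
Parallel (U1 and U2): 1 − (1 − 0.847894)(1 − 0.821191) = 0.972802
Series ([0.972802] and U3): 0.972802 × 0.889585 = 0.865390
Parallel (U5 and U6): 1 − (1 − 0.955042)(1 − 0.719643) = 0.987396
Series (U4 and [0.987396]): 0.865888 × 0.987396 = 0.854974
Parallel ([0.865390], [0.854974], and U7): 1 − (1 − 0.865390)(1 − 0.854974)(1 − 0.908010) = 0.9982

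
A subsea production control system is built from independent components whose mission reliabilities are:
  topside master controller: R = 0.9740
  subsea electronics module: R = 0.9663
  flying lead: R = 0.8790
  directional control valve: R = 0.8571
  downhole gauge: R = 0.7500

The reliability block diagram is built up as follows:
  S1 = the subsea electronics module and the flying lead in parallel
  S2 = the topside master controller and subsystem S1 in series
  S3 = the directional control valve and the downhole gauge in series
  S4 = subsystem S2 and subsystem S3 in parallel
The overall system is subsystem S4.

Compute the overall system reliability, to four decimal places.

0.9893

Parallel (subsea electronics module and flying lead): 1 − (1 − 0.966300)(1 − 0.879000) = 0.995922
Series (topside master controller and [0.995922]): 0.974000 × 0.995922 = 0.970028
Series (directional control valve and downhole gauge): 0.857100 × 0.750000 = 0.642825
Parallel ([0.970028] and [0.642825]): 1 − (1 − 0.970028)(1 − 0.642825) = 0.9893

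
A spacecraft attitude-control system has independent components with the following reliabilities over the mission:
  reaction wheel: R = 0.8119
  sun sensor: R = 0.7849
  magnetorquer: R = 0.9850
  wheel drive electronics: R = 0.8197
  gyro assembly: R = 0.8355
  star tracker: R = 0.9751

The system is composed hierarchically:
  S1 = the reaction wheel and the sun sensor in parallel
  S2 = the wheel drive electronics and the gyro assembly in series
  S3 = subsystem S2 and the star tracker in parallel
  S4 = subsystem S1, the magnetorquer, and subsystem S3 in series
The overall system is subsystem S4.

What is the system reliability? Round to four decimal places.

Parallel (reaction wheel and sun sensor): 1 − (1 − 0.811900)(1 − 0.784900) = 0.959540
Series (wheel drive electronics and gyro assembly): 0.819700 × 0.835500 = 0.684859
Parallel ([0.684859] and star tracker): 1 − (1 − 0.684859)(1 − 0.975100) = 0.992153
Series ([0.959540], magnetorquer, and [0.992153]): 0.959540 × 0.985000 × 0.992153 = 0.9377

0.9377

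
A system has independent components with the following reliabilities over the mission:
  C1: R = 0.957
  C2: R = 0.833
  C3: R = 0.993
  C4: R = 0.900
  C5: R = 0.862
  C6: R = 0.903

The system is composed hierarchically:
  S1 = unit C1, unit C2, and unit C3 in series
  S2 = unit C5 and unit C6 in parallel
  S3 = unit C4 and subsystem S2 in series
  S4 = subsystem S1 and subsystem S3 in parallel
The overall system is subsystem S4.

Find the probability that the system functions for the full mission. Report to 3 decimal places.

Series (C1, C2, and C3): 0.95700 × 0.83300 × 0.99300 = 0.79160
Parallel (C5 and C6): 1 − (1 − 0.86200)(1 − 0.90300) = 0.98661
Series (C4 and [0.98661]): 0.90000 × 0.98661 = 0.88795
Parallel ([0.79160] and [0.88795]): 1 − (1 − 0.79160)(1 − 0.88795) = 0.977

0.977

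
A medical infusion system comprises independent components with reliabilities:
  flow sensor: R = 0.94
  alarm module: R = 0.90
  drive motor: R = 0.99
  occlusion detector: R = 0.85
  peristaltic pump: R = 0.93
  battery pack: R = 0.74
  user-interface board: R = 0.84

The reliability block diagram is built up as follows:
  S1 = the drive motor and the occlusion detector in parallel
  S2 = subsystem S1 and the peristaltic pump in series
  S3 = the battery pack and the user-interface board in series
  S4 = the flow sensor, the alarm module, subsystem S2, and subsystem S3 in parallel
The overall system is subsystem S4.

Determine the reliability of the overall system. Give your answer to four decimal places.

Parallel (drive motor and occlusion detector): 1 − (1 − 0.990000)(1 − 0.850000) = 0.998500
Series ([0.998500] and peristaltic pump): 0.998500 × 0.930000 = 0.928605
Series (battery pack and user-interface board): 0.740000 × 0.840000 = 0.621600
Parallel (flow sensor, alarm module, [0.928605], and [0.621600]): 1 − (1 − 0.940000)(1 − 0.900000)(1 − 0.928605)(1 − 0.621600) = 0.9998

0.9998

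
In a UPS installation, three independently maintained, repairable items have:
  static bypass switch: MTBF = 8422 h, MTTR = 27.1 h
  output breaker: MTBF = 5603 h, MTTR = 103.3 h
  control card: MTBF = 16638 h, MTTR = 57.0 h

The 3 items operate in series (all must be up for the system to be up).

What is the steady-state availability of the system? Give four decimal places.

A(static bypass switch) = MTBF/(MTBF+MTTR) = 8422/(8422+27.1) = 0.996793
A(output breaker) = MTBF/(MTBF+MTTR) = 5603/(5603+103.3) = 0.981897
A(control card) = MTBF/(MTBF+MTTR) = 16638/(16638+57.0) = 0.996586
Series availability: 0.996793 × 0.981897 × 0.996586 = 0.9754

0.9754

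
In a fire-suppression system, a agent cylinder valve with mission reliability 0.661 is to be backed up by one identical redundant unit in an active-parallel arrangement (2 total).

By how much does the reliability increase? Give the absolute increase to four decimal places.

0.2241

R_before = 0.661
R_after = 1 − (1 − 0.661)^2 = 0.8851
ΔR = 0.8851 − 0.661 = 0.2241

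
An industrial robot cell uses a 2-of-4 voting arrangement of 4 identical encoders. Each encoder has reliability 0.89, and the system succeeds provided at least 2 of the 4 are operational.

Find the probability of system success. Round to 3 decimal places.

0.995

R = Σ_{i=2}^{4} C(4,i) p^i (1−p)^{4−i} with p = 0.89
C(4,2)·0.89^2·0.11^2 = 0.05751
C(4,3)·0.89^3·0.11^1 = 0.31019
C(4,4)·0.89^4·0.11^0 = 0.62742
Sum = 0.995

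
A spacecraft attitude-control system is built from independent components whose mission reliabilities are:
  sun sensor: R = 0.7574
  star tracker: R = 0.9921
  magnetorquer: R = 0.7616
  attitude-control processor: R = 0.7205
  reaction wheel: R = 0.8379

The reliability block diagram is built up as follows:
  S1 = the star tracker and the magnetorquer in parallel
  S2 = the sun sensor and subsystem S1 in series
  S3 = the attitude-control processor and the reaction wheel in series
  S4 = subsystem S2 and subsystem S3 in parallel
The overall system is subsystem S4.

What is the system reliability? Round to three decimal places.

0.903

Parallel (star tracker and magnetorquer): 1 − (1 − 0.99210)(1 − 0.76160) = 0.99812
Series (sun sensor and [0.99812]): 0.75740 × 0.99812 = 0.75598
Series (attitude-control processor and reaction wheel): 0.72050 × 0.83790 = 0.60371
Parallel ([0.75598] and [0.60371]): 1 − (1 − 0.75598)(1 − 0.60371) = 0.903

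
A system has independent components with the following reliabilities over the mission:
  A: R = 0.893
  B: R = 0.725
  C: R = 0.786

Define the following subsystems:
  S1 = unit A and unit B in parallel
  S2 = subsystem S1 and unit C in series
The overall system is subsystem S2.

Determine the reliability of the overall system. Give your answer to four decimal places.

Parallel (A and B): 1 − (1 − 0.893000)(1 − 0.725000) = 0.970575
Series ([0.970575] and C): 0.970575 × 0.786000 = 0.7629

0.7629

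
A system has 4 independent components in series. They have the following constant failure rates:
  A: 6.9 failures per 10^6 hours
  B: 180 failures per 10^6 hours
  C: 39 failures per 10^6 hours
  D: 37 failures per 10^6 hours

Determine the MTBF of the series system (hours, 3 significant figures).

3800

Series of exponential components: λ_sys = Σ λ_i
λ_sys = 0.0000069 + 0.00018 + 0.000039 + 0.000037 = 2.6290e-04 /h
MTBF = 1 / λ_sys = 3800 h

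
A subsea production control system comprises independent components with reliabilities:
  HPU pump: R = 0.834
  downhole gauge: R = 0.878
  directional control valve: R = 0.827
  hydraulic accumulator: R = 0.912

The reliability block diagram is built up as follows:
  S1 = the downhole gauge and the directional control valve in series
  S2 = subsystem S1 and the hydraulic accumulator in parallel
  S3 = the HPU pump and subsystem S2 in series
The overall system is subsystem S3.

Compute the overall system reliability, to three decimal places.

0.814

Series (downhole gauge and directional control valve): 0.87800 × 0.82700 = 0.72611
Parallel ([0.72611] and hydraulic accumulator): 1 − (1 − 0.72611)(1 − 0.91200) = 0.97590
Series (HPU pump and [0.97590]): 0.83400 × 0.97590 = 0.814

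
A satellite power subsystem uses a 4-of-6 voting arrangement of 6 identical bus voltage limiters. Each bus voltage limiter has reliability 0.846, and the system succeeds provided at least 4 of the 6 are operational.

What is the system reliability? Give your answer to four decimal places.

0.9493

R = Σ_{i=4}^{6} C(6,i) p^i (1−p)^{6−i} with p = 0.846
C(6,4)·0.846^4·0.154^2 = 0.182228
C(6,5)·0.846^5·0.154^1 = 0.400427
C(6,6)·0.846^6·0.154^0 = 0.366625
Sum = 0.9493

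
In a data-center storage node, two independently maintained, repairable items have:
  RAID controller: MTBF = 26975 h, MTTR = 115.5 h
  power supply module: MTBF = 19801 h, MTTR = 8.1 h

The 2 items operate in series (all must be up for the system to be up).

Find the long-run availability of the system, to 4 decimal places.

A(RAID controller) = MTBF/(MTBF+MTTR) = 26975/(26975+115.5) = 0.995737
A(power supply module) = MTBF/(MTBF+MTTR) = 19801/(19801+8.1) = 0.999591
Series availability: 0.995737 × 0.999591 = 0.9953

0.9953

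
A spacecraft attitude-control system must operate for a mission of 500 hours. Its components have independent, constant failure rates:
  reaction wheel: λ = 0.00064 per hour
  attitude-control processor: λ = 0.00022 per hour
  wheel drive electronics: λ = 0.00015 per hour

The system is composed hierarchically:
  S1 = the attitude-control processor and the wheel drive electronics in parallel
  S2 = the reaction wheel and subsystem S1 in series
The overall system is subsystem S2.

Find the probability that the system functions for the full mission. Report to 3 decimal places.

0.721

R(reaction wheel) = exp(−0.00064 × 500) = 0.72615
R(attitude-control processor) = exp(−0.00022 × 500) = 0.89583
R(wheel drive electronics) = exp(−0.00015 × 500) = 0.92774
Parallel (attitude-control processor and wheel drive electronics): 1 − (1 − 0.89583)(1 − 0.92774) = 0.99247
Series (reaction wheel and [0.99247]): 0.72615 × 0.99247 = 0.721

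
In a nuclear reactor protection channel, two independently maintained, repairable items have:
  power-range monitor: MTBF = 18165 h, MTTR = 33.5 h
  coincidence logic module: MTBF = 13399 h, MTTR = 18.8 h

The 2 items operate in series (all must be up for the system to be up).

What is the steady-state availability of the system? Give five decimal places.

A(power-range monitor) = MTBF/(MTBF+MTTR) = 18165/(18165+33.5) = 0.998159
A(coincidence logic module) = MTBF/(MTBF+MTTR) = 13399/(13399+18.8) = 0.998599
Series availability: 0.998159 × 0.998599 = 0.99676

0.99676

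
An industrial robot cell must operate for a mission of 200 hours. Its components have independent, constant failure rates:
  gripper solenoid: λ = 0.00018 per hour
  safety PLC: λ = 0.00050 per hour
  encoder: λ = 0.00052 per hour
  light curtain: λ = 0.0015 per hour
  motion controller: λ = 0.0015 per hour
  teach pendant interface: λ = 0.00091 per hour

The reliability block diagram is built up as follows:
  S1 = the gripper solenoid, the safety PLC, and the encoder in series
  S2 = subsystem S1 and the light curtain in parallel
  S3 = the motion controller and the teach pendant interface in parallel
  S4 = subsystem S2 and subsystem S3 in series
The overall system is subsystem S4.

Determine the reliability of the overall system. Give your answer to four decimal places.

R(gripper solenoid) = exp(−0.00018 × 200) = 0.964640
R(safety PLC) = exp(−0.00050 × 200) = 0.904837
R(encoder) = exp(−0.00052 × 200) = 0.901225
R(light curtain) = exp(−0.0015 × 200) = 0.740818
R(motion controller) = exp(−0.0015 × 200) = 0.740818
R(teach pendant interface) = exp(−0.00091 × 200) = 0.833601
Series (gripper solenoid, safety PLC, and encoder): 0.964640 × 0.904837 × 0.901225 = 0.786627
Parallel ([0.786627] and light curtain): 1 − (1 − 0.786627)(1 − 0.740818) = 0.944698
Parallel (motion controller and teach pendant interface): 1 − (1 − 0.740818)(1 − 0.833601) = 0.956872
Series ([0.944698] and [0.956872]): 0.944698 × 0.956872 = 0.9040

0.9040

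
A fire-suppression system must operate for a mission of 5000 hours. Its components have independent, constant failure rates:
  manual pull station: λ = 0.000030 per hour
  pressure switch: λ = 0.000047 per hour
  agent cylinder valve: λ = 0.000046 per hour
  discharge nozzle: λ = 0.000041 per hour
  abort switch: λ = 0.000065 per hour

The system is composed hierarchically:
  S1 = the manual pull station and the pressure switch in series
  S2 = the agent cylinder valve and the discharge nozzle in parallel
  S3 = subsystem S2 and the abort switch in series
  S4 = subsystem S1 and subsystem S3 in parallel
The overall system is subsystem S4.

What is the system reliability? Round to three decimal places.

0.903

R(manual pull station) = exp(−0.000030 × 5000) = 0.86071
R(pressure switch) = exp(−0.000047 × 5000) = 0.79057
R(agent cylinder valve) = exp(−0.000046 × 5000) = 0.79453
R(discharge nozzle) = exp(−0.000041 × 5000) = 0.81465
R(abort switch) = exp(−0.000065 × 5000) = 0.72253
Series (manual pull station and pressure switch): 0.86071 × 0.79057 = 0.68045
Parallel (agent cylinder valve and discharge nozzle): 1 − (1 − 0.79453)(1 − 0.81465) = 0.96192
Series ([0.96192] and abort switch): 0.96192 × 0.72253 = 0.69502
Parallel ([0.68045] and [0.69502]): 1 − (1 − 0.68045)(1 − 0.69502) = 0.903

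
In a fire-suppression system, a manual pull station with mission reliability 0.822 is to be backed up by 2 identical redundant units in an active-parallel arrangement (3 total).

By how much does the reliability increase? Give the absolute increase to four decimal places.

0.1724

R_before = 0.822
R_after = 1 − (1 − 0.822)^3 = 0.9944
ΔR = 0.9944 − 0.822 = 0.1724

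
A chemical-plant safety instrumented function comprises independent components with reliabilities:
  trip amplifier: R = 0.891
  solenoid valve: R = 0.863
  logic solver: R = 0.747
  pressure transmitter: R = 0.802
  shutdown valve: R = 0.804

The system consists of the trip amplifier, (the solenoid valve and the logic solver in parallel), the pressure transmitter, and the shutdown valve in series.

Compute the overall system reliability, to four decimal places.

0.5546

Parallel (solenoid valve and logic solver): 1 − (1 − 0.863000)(1 − 0.747000) = 0.965339
Series (trip amplifier, [0.965339], pressure transmitter, and shutdown valve): 0.891000 × 0.965339 × 0.802000 × 0.804000 = 0.5546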